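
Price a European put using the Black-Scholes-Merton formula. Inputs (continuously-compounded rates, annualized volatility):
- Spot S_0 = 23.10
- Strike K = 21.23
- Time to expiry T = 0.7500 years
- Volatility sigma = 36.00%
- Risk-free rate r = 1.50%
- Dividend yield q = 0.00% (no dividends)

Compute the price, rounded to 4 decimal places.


d1 = (ln(S/K) + (r - q + 0.5*sigma^2) * T) / (sigma * sqrt(T)) = 0.46273771
d2 = d1 - sigma * sqrt(T) = 0.15096857
exp(-rT) = 0.98881304; exp(-qT) = 1.00000000
P = K * exp(-rT) * N(-d2) - S_0 * exp(-qT) * N(-d1)
N(-d1) = 0.32177619; N(-d2) = 0.44000025
P = 21.2300 * 0.98881304 * 0.44000025 - 23.1000 * 1.00000000 * 0.32177619 = 1.8037

Answer: Price = 1.8037


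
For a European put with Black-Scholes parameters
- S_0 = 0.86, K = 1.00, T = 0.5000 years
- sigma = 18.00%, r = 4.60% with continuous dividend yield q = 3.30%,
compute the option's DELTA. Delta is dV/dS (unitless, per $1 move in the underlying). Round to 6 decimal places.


d1 = -1.0702681009; d2 = -1.1975473215
phi(d1) = 0.2249953740; exp(-qT) = 0.9836353794; exp(-rT) = 0.9772624838
N(-d1) = 0.8577506758
Delta = -exp(-qT) * N(-d1) = -0.9836353794 * 0.8577506758 = -0.843714

Answer: Delta = -0.843714


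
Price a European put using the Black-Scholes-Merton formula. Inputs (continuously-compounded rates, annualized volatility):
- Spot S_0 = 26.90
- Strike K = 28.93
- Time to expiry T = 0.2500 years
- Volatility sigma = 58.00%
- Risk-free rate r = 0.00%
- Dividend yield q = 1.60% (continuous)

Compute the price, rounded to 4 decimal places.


Answer: Price = 4.3918

Derivation:
d1 = (ln(S/K) + (r - q + 0.5*sigma^2) * T) / (sigma * sqrt(T)) = -0.11966494
d2 = d1 - sigma * sqrt(T) = -0.40966494
exp(-rT) = 1.00000000; exp(-qT) = 0.99600799
P = K * exp(-rT) * N(-d2) - S_0 * exp(-qT) * N(-d1)
N(-d1) = 0.54762571; N(-d2) = 0.65897412
P = 28.9300 * 1.00000000 * 0.65897412 - 26.9000 * 0.99600799 * 0.54762571 = 4.3918


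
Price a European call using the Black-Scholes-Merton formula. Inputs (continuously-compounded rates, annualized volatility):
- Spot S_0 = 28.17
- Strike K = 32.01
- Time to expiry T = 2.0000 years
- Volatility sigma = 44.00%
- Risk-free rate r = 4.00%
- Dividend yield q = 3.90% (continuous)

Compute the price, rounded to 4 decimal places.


d1 = (ln(S/K) + (r - q + 0.5*sigma^2) * T) / (sigma * sqrt(T)) = 0.10897356
d2 = d1 - sigma * sqrt(T) = -0.51328041
exp(-rT) = 0.92311635; exp(-qT) = 0.92496443
C = S_0 * exp(-qT) * N(d1) - K * exp(-rT) * N(d2)
N(d1) = 0.54338827; N(d2) = 0.30387759
C = 28.1700 * 0.92496443 * 0.54338827 - 32.0100 * 0.92311635 * 0.30387759 = 5.1794

Answer: Price = 5.1794


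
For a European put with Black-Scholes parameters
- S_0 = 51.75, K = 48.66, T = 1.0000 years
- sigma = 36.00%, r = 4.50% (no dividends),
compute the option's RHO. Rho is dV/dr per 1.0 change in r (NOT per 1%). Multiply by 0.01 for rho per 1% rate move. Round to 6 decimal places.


Answer: Rho = -21.111107

Derivation:
d1 = 0.4760197078; d2 = 0.1160197078
phi(d1) = 0.3562096153; exp(-qT) = 1.0000000000; exp(-rT) = 0.9559974818
N(-d2) = 0.4538184614
Rho = -K*T*exp(-rT)*N(-d2) = -48.6600 * 1.0000 * 0.9559974818 * 0.4538184614 = -21.111107


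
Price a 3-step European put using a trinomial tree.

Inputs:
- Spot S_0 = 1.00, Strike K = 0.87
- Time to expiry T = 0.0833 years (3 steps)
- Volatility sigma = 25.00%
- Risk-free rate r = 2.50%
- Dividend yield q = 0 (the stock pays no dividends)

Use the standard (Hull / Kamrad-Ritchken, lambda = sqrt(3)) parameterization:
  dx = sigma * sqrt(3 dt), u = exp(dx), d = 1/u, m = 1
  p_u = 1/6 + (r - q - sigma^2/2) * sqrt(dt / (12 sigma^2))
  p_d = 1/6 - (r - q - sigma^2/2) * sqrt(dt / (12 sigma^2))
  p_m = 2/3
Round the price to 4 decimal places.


dt = T/N = 0.027767; dx = sigma*sqrt(3*dt) = 0.072154
u = exp(dx) = 1.074821; d = 1/u = 0.930387
p_u = 0.165464, p_m = 0.666667, p_d = 0.167869
Discount per step: exp(-r*dt) = 0.999306
Stock lattice S(k, j) with j the centered position index:
  k=0: S(0,+0) = 1.0000
  k=1: S(1,-1) = 0.9304; S(1,+0) = 1.0000; S(1,+1) = 1.0748
  k=2: S(2,-2) = 0.8656; S(2,-1) = 0.9304; S(2,+0) = 1.0000; S(2,+1) = 1.0748; S(2,+2) = 1.1552
  k=3: S(3,-3) = 0.8054; S(3,-2) = 0.8656; S(3,-1) = 0.9304; S(3,+0) = 1.0000; S(3,+1) = 1.0748; S(3,+2) = 1.1552; S(3,+3) = 1.2417
Terminal payoffs V(N, j) = max(K - S_T, 0):
  V(3,-3) = 0.064638; V(3,-2) = 0.004380; V(3,-1) = 0.000000; V(3,+0) = 0.000000; V(3,+1) = 0.000000; V(3,+2) = 0.000000; V(3,+3) = 0.000000
Backward induction: V(k, j) = exp(-r*dt) * [p_u * V(k+1, j+1) + p_m * V(k+1, j) + p_d * V(k+1, j-1)]
  V(2,-2) = exp(-r*dt) * [p_u*0.000000 + p_m*0.004380 + p_d*0.064638] = 0.013761
  V(2,-1) = exp(-r*dt) * [p_u*0.000000 + p_m*0.000000 + p_d*0.004380] = 0.000735
  V(2,+0) = exp(-r*dt) * [p_u*0.000000 + p_m*0.000000 + p_d*0.000000] = 0.000000
  V(2,+1) = exp(-r*dt) * [p_u*0.000000 + p_m*0.000000 + p_d*0.000000] = 0.000000
  V(2,+2) = exp(-r*dt) * [p_u*0.000000 + p_m*0.000000 + p_d*0.000000] = 0.000000
  V(1,-1) = exp(-r*dt) * [p_u*0.000000 + p_m*0.000735 + p_d*0.013761] = 0.002798
  V(1,+0) = exp(-r*dt) * [p_u*0.000000 + p_m*0.000000 + p_d*0.000735] = 0.000123
  V(1,+1) = exp(-r*dt) * [p_u*0.000000 + p_m*0.000000 + p_d*0.000000] = 0.000000
  V(0,+0) = exp(-r*dt) * [p_u*0.000000 + p_m*0.000123 + p_d*0.002798] = 0.000551

Answer: Price = V(0,0) = 0.0006


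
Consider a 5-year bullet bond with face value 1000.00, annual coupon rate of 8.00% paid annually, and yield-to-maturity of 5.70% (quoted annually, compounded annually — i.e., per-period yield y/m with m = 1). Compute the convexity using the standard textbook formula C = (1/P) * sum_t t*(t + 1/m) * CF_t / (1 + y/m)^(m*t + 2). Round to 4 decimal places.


Coupon per period c = face * coupon_rate / m = 80.000000
Periods per year m = 1; per-period yield y/m = 0.057000
Number of cashflows N = 5
Cashflows (t years, CF_t, discount factor 1/(1+y/m)^(m*t), PV):
  t = 1.0000: CF_t = 80.000000, DF = 0.946074, PV = 75.685904
  t = 2.0000: CF_t = 80.000000, DF = 0.895056, PV = 71.604450
  t = 3.0000: CF_t = 80.000000, DF = 0.846789, PV = 67.743094
  t = 4.0000: CF_t = 80.000000, DF = 0.801125, PV = 64.089965
  t = 5.0000: CF_t = 1080.000000, DF = 0.757923, PV = 818.556797
Price P = sum_t PV_t = 1097.680209
Convexity numerator sum_t t*(t + 1/m) * CF_t / (1+y/m)^(m*t + 2):
  t = 1.0000: term = 135.486187
  t = 2.0000: term = 384.539793
  t = 3.0000: term = 727.606042
  t = 4.0000: term = 1147.281680
  t = 5.0000: term = 21979.615916
Convexity = (1/P) * sum = 24374.529618 / 1097.680209 = 22.205492

Answer: Convexity = 22.2055


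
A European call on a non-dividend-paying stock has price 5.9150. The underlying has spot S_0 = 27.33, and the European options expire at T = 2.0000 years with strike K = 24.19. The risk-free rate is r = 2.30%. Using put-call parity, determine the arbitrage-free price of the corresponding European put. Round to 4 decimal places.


Answer: Put price = 1.6875

Derivation:
Put-call parity: C - P = S_0 * exp(-qT) - K * exp(-rT).
S_0 * exp(-qT) = 27.3300 * 1.00000000 = 27.33000000
K * exp(-rT) = 24.1900 * 0.95504196 = 23.10246507
P = C - S*exp(-qT) + K*exp(-rT)
P = 5.9150 - 27.33000000 + 23.10246507 = 1.6875


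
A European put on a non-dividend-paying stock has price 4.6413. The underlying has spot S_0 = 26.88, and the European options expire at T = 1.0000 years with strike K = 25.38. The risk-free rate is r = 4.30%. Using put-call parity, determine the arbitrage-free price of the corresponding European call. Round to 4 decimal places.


Answer: Call price = 7.2095

Derivation:
Put-call parity: C - P = S_0 * exp(-qT) - K * exp(-rT).
S_0 * exp(-qT) = 26.8800 * 1.00000000 = 26.88000000
K * exp(-rT) = 25.3800 * 0.95791139 = 24.31179108
C = P + S*exp(-qT) - K*exp(-rT)
C = 4.6413 + 26.88000000 - 24.31179108 = 7.2095


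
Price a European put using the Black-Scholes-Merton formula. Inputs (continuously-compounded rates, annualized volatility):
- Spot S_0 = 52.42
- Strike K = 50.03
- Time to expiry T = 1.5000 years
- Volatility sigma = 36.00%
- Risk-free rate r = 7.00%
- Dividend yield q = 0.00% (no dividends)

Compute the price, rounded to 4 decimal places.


d1 = (ln(S/K) + (r - q + 0.5*sigma^2) * T) / (sigma * sqrt(T)) = 0.56443813
d2 = d1 - sigma * sqrt(T) = 0.12352997
exp(-rT) = 0.90032452; exp(-qT) = 1.00000000
P = K * exp(-rT) * N(-d2) - S_0 * exp(-qT) * N(-d1)
N(-d1) = 0.28622800; N(-d2) = 0.45084372
P = 50.0300 * 0.90032452 * 0.45084372 - 52.4200 * 1.00000000 * 0.28622800 = 5.3034

Answer: Price = 5.3034


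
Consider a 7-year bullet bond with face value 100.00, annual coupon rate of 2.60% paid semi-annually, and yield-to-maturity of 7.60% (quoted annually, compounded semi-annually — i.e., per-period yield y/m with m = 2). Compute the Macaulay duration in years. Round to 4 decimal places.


Answer: Macaulay duration = 6.3252 years

Derivation:
Coupon per period c = face * coupon_rate / m = 1.300000
Periods per year m = 2; per-period yield y/m = 0.038000
Number of cashflows N = 14
Cashflows (t years, CF_t, discount factor 1/(1+y/m)^(m*t), PV):
  t = 0.5000: CF_t = 1.300000, DF = 0.963391, PV = 1.252408
  t = 1.0000: CF_t = 1.300000, DF = 0.928122, PV = 1.206559
  t = 1.5000: CF_t = 1.300000, DF = 0.894145, PV = 1.162388
  t = 2.0000: CF_t = 1.300000, DF = 0.861411, PV = 1.119835
  t = 2.5000: CF_t = 1.300000, DF = 0.829876, PV = 1.078839
  t = 3.0000: CF_t = 1.300000, DF = 0.799495, PV = 1.039344
  t = 3.5000: CF_t = 1.300000, DF = 0.770227, PV = 1.001295
  t = 4.0000: CF_t = 1.300000, DF = 0.742030, PV = 0.964638
  t = 4.5000: CF_t = 1.300000, DF = 0.714865, PV = 0.929324
  t = 5.0000: CF_t = 1.300000, DF = 0.688694, PV = 0.895303
  t = 5.5000: CF_t = 1.300000, DF = 0.663482, PV = 0.862527
  t = 6.0000: CF_t = 1.300000, DF = 0.639193, PV = 0.830950
  t = 6.5000: CF_t = 1.300000, DF = 0.615793, PV = 0.800530
  t = 7.0000: CF_t = 101.300000, DF = 0.593249, PV = 60.096129
Price P = sum_t PV_t = 73.240069
Macaulay numerator sum_t t * PV_t:
  t * PV_t at t = 0.5000: 0.626204
  t * PV_t at t = 1.0000: 1.206559
  t * PV_t at t = 1.5000: 1.743583
  t * PV_t at t = 2.0000: 2.239669
  t * PV_t at t = 2.5000: 2.697097
  t * PV_t at t = 3.0000: 3.118031
  t * PV_t at t = 3.5000: 3.504531
  t * PV_t at t = 4.0000: 3.858553
  t * PV_t at t = 4.5000: 4.181958
  t * PV_t at t = 5.0000: 4.476513
  t * PV_t at t = 5.5000: 4.743896
  t * PV_t at t = 6.0000: 4.985703
  t * PV_t at t = 6.5000: 5.203447
  t * PV_t at t = 7.0000: 420.672901
Macaulay duration D = (sum_t t * PV_t) / P = 463.258646 / 73.240069 = 6.325208


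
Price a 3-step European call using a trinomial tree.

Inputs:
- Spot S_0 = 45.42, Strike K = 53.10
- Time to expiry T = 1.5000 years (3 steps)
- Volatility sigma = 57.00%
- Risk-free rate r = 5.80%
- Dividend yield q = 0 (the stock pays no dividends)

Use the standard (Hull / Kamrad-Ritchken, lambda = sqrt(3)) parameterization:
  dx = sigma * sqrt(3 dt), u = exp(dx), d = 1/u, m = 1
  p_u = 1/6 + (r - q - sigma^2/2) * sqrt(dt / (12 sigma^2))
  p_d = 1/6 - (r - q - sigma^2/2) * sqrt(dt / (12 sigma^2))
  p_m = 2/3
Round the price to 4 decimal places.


dt = T/N = 0.500000; dx = sigma*sqrt(3*dt) = 0.698105
u = exp(dx) = 2.009939; d = 1/u = 0.497527
p_u = 0.129262, p_m = 0.666667, p_d = 0.204072
Discount per step: exp(-r*dt) = 0.971416
Stock lattice S(k, j) with j the centered position index:
  k=0: S(0,+0) = 45.4200
  k=1: S(1,-1) = 22.5977; S(1,+0) = 45.4200; S(1,+1) = 91.2914
  k=2: S(2,-2) = 11.2430; S(2,-1) = 22.5977; S(2,+0) = 45.4200; S(2,+1) = 91.2914; S(2,+2) = 183.4903
  k=3: S(3,-3) = 5.5937; S(3,-2) = 11.2430; S(3,-1) = 22.5977; S(3,+0) = 45.4200; S(3,+1) = 91.2914; S(3,+2) = 183.4903; S(3,+3) = 368.8043
Terminal payoffs V(N, j) = max(S_T - K, 0):
  V(3,-3) = 0.000000; V(3,-2) = 0.000000; V(3,-1) = 0.000000; V(3,+0) = 0.000000; V(3,+1) = 38.191448; V(3,+2) = 130.390279; V(3,+3) = 315.704343
Backward induction: V(k, j) = exp(-r*dt) * [p_u * V(k+1, j+1) + p_m * V(k+1, j) + p_d * V(k+1, j-1)]
  V(2,-2) = exp(-r*dt) * [p_u*0.000000 + p_m*0.000000 + p_d*0.000000] = 0.000000
  V(2,-1) = exp(-r*dt) * [p_u*0.000000 + p_m*0.000000 + p_d*0.000000] = 0.000000
  V(2,+0) = exp(-r*dt) * [p_u*38.191448 + p_m*0.000000 + p_d*0.000000] = 4.795588
  V(2,+1) = exp(-r*dt) * [p_u*130.390279 + p_m*38.191448 + p_d*0.000000] = 41.105924
  V(2,+2) = exp(-r*dt) * [p_u*315.704343 + p_m*130.390279 + p_d*38.191448] = 131.655253
  V(1,-1) = exp(-r*dt) * [p_u*4.795588 + p_m*0.000000 + p_d*0.000000] = 0.602168
  V(1,+0) = exp(-r*dt) * [p_u*41.105924 + p_m*4.795588 + p_d*0.000000] = 8.267225
  V(1,+1) = exp(-r*dt) * [p_u*131.655253 + p_m*41.105924 + p_d*4.795588] = 44.102879
  V(0,+0) = exp(-r*dt) * [p_u*44.102879 + p_m*8.267225 + p_d*0.602168] = 11.011187

Answer: Price = V(0,0) = 11.0112


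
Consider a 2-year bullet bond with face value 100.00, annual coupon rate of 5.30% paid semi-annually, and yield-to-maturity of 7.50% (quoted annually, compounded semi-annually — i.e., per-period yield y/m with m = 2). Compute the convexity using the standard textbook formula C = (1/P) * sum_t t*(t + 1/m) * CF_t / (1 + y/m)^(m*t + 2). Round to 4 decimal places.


Coupon per period c = face * coupon_rate / m = 2.650000
Periods per year m = 2; per-period yield y/m = 0.037500
Number of cashflows N = 4
Cashflows (t years, CF_t, discount factor 1/(1+y/m)^(m*t), PV):
  t = 0.5000: CF_t = 2.650000, DF = 0.963855, PV = 2.554217
  t = 1.0000: CF_t = 2.650000, DF = 0.929017, PV = 2.461896
  t = 1.5000: CF_t = 2.650000, DF = 0.895438, PV = 2.372912
  t = 2.0000: CF_t = 102.650000, DF = 0.863073, PV = 88.594453
Price P = sum_t PV_t = 95.983477
Convexity numerator sum_t t*(t + 1/m) * CF_t / (1+y/m)^(m*t + 2):
  t = 0.5000: term = 1.186456
  t = 1.0000: term = 3.430716
  t = 1.5000: term = 6.613428
  t = 2.0000: term = 411.528887
Convexity = (1/P) * sum = 422.759486 / 95.983477 = 4.404503

Answer: Convexity = 4.4045


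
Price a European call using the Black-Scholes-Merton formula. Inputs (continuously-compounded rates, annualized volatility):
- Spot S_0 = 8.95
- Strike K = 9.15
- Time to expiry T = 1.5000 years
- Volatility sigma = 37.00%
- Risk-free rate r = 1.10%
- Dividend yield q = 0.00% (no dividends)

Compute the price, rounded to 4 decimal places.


d1 = (ln(S/K) + (r - q + 0.5*sigma^2) * T) / (sigma * sqrt(T)) = 0.21421925
d2 = d1 - sigma * sqrt(T) = -0.23893635
exp(-rT) = 0.98363538; exp(-qT) = 1.00000000
C = S_0 * exp(-qT) * N(d1) - K * exp(-rT) * N(d2)
N(d1) = 0.58481196; N(d2) = 0.40557747
C = 8.9500 * 1.00000000 * 0.58481196 - 9.1500 * 0.98363538 * 0.40557747 = 1.5838

Answer: Price = 1.5838


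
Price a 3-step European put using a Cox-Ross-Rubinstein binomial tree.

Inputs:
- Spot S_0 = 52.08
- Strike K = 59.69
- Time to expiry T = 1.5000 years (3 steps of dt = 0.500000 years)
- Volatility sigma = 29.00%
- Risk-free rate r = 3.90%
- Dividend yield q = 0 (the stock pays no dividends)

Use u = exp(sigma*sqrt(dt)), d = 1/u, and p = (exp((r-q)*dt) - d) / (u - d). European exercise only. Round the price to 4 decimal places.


Answer: Price = V(0,0) = 9.9429

Derivation:
dt = T/N = 0.500000
u = exp(sigma*sqrt(dt)) = 1.227600; d = 1/u = 0.814598
p = (exp((r-q)*dt) - d) / (u - d) = 0.496592
Discount per step: exp(-r*dt) = 0.980689
Stock lattice S(k, i) with i counting down-moves:
  k=0: S(0,0) = 52.0800
  k=1: S(1,0) = 63.9334; S(1,1) = 42.4242
  k=2: S(2,0) = 78.4846; S(2,1) = 52.0800; S(2,2) = 34.5587
  k=3: S(3,0) = 96.3477; S(3,1) = 63.9334; S(3,2) = 42.4242; S(3,3) = 28.1514
Terminal payoffs V(N, i) = max(K - S_T, 0):
  V(3,0) = 0.000000; V(3,1) = 0.000000; V(3,2) = 17.265754; V(3,3) = 31.538572
Backward induction: V(k, i) = exp(-r*dt) * [p * V(k+1, i) + (1-p) * V(k+1, i+1)].
  V(2,0) = exp(-r*dt) * [p*0.000000 + (1-p)*0.000000] = 0.000000
  V(2,1) = exp(-r*dt) * [p*0.000000 + (1-p)*17.265754] = 8.523868
  V(2,2) = exp(-r*dt) * [p*17.265754 + (1-p)*31.538572] = 23.978629
  V(1,0) = exp(-r*dt) * [p*0.000000 + (1-p)*8.523868] = 4.208118
  V(1,1) = exp(-r*dt) * [p*8.523868 + (1-p)*23.978629] = 15.989068
  V(0,0) = exp(-r*dt) * [p*4.208118 + (1-p)*15.989068] = 9.942949


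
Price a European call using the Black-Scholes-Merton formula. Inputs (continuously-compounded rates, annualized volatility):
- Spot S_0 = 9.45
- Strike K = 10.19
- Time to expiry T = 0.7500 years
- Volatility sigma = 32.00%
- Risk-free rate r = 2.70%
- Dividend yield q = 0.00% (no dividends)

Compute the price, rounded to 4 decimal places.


Answer: Price = 0.8241

Derivation:
d1 = (ln(S/K) + (r - q + 0.5*sigma^2) * T) / (sigma * sqrt(T)) = -0.06041287
d2 = d1 - sigma * sqrt(T) = -0.33754100
exp(-rT) = 0.97995365; exp(-qT) = 1.00000000
C = S_0 * exp(-qT) * N(d1) - K * exp(-rT) * N(d2)
N(d1) = 0.47591340; N(d2) = 0.36785456
C = 9.4500 * 1.00000000 * 0.47591340 - 10.1900 * 0.97995365 * 0.36785456 = 0.8241


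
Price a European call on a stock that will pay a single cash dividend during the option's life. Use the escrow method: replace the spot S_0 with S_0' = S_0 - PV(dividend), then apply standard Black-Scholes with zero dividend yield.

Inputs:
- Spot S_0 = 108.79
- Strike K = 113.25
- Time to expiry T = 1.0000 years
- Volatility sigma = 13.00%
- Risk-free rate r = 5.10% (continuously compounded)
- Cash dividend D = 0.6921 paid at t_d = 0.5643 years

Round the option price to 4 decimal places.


PV(D) = D * exp(-r * t_d) = 0.6921 * 0.97163088 = 0.67246573
S_0' = S_0 - PV(D) = 108.7900 - 0.67246573 = 108.11753427
d1 = (ln(S_0'/K) + (r + sigma^2/2)*T) / (sigma*sqrt(T)) = 0.10054732
d2 = d1 - sigma*sqrt(T) = -0.02945268
exp(-rT) = 0.95027867
N(d1) = 0.54004509; N(d2) = 0.48825178
C = S_0' * N(d1) - K * exp(-rT) * N(d2) = 108.11753427 * 0.54004509 - 113.2500 * 0.95027867 * 0.48825178 = 5.8431

Answer: Price = 5.8431


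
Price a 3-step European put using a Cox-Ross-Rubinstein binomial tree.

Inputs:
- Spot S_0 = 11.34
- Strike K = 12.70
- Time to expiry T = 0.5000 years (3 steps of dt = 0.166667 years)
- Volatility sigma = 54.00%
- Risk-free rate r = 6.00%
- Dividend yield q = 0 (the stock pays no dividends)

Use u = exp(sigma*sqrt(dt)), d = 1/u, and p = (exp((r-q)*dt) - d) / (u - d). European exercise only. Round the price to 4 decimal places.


Answer: Price = V(0,0) = 2.3923

Derivation:
dt = T/N = 0.166667
u = exp(sigma*sqrt(dt)) = 1.246643; d = 1/u = 0.802154
p = (exp((r-q)*dt) - d) / (u - d) = 0.467719
Discount per step: exp(-r*dt) = 0.990050
Stock lattice S(k, i) with i counting down-moves:
  k=0: S(0,0) = 11.3400
  k=1: S(1,0) = 14.1369; S(1,1) = 9.0964
  k=2: S(2,0) = 17.6237; S(2,1) = 11.3400; S(2,2) = 7.2967
  k=3: S(3,0) = 21.9705; S(3,1) = 14.1369; S(3,2) = 9.0964; S(3,3) = 5.8531
Terminal payoffs V(N, i) = max(K - S_T, 0):
  V(3,0) = 0.000000; V(3,1) = 0.000000; V(3,2) = 3.603568; V(3,3) = 6.846885
Backward induction: V(k, i) = exp(-r*dt) * [p * V(k+1, i) + (1-p) * V(k+1, i+1)].
  V(2,0) = exp(-r*dt) * [p*0.000000 + (1-p)*0.000000] = 0.000000
  V(2,1) = exp(-r*dt) * [p*0.000000 + (1-p)*3.603568] = 1.899024
  V(2,2) = exp(-r*dt) * [p*3.603568 + (1-p)*6.846885] = 5.276889
  V(1,0) = exp(-r*dt) * [p*0.000000 + (1-p)*1.899024] = 1.000756
  V(1,1) = exp(-r*dt) * [p*1.899024 + (1-p)*5.276889] = 3.660211
  V(0,0) = exp(-r*dt) * [p*1.000756 + (1-p)*3.660211] = 2.392290


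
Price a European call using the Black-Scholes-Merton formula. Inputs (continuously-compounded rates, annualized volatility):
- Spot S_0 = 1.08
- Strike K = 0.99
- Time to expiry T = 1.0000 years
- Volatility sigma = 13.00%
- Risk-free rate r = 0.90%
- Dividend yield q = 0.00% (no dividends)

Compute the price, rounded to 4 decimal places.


Answer: Price = 0.1168

Derivation:
d1 = (ln(S/K) + (r - q + 0.5*sigma^2) * T) / (sigma * sqrt(T)) = 0.80354905
d2 = d1 - sigma * sqrt(T) = 0.67354905
exp(-rT) = 0.99104038; exp(-qT) = 1.00000000
C = S_0 * exp(-qT) * N(d1) - K * exp(-rT) * N(d2)
N(d1) = 0.78917127; N(d2) = 0.74970097
C = 1.0800 * 1.00000000 * 0.78917127 - 0.9900 * 0.99104038 * 0.74970097 = 0.1168


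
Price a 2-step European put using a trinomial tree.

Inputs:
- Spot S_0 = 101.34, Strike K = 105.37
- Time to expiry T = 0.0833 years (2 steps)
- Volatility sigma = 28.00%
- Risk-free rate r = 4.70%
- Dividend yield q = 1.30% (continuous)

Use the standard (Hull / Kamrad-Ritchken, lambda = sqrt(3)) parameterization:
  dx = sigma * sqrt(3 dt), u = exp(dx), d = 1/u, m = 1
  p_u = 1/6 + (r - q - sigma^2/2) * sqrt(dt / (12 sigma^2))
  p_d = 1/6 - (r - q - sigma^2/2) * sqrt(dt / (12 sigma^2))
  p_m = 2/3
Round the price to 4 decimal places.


Answer: Price = V(0,0) = 5.6560

Derivation:
dt = T/N = 0.041650; dx = sigma*sqrt(3*dt) = 0.098975
u = exp(dx) = 1.104039; d = 1/u = 0.905765
p_u = 0.165573, p_m = 0.666667, p_d = 0.167761
Discount per step: exp(-r*dt) = 0.998044
Stock lattice S(k, j) with j the centered position index:
  k=0: S(0,+0) = 101.3400
  k=1: S(1,-1) = 91.7902; S(1,+0) = 101.3400; S(1,+1) = 111.8833
  k=2: S(2,-2) = 83.1404; S(2,-1) = 91.7902; S(2,+0) = 101.3400; S(2,+1) = 111.8833; S(2,+2) = 123.5235
Terminal payoffs V(N, j) = max(K - S_T, 0):
  V(2,-2) = 22.229587; V(2,-1) = 13.579753; V(2,+0) = 4.030000; V(2,+1) = 0.000000; V(2,+2) = 0.000000
Backward induction: V(k, j) = exp(-r*dt) * [p_u * V(k+1, j+1) + p_m * V(k+1, j) + p_d * V(k+1, j-1)]
  V(1,-1) = exp(-r*dt) * [p_u*4.030000 + p_m*13.579753 + p_d*22.229587] = 13.423376
  V(1,+0) = exp(-r*dt) * [p_u*0.000000 + p_m*4.030000 + p_d*13.579753] = 4.955107
  V(1,+1) = exp(-r*dt) * [p_u*0.000000 + p_m*0.000000 + p_d*4.030000] = 0.674754
  V(0,+0) = exp(-r*dt) * [p_u*0.674754 + p_m*4.955107 + p_d*13.423376] = 5.655959


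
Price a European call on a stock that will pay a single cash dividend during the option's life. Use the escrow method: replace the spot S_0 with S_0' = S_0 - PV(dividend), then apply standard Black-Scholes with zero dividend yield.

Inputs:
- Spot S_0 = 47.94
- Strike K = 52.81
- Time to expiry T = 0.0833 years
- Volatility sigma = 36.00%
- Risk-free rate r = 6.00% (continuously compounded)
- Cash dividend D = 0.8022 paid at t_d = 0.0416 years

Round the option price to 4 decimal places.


Answer: Price = 0.3948

Derivation:
PV(D) = D * exp(-r * t_d) = 0.8022 * 0.99750711 = 0.80020021
S_0' = S_0 - PV(D) = 47.9400 - 0.80020021 = 47.13979979
d1 = (ln(S_0'/K) + (r + sigma^2/2)*T) / (sigma*sqrt(T)) = -0.99311675
d2 = d1 - sigma*sqrt(T) = -1.09701901
exp(-rT) = 0.99501447
N(d1) = 0.16032653; N(d2) = 0.13631654
C = S_0' * N(d1) - K * exp(-rT) * N(d2) = 47.13979979 * 0.16032653 - 52.8100 * 0.99501447 * 0.13631654 = 0.3948


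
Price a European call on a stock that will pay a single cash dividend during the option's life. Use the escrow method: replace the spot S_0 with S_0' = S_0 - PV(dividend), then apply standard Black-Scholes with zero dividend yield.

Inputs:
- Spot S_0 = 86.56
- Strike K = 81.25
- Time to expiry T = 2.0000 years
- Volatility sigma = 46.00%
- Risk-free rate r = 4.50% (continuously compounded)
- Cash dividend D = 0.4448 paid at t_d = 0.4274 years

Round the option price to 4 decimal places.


PV(D) = D * exp(-r * t_d) = 0.4448 * 0.98095077 = 0.43632690
S_0' = S_0 - PV(D) = 86.5600 - 0.43632690 = 86.12367310
d1 = (ln(S_0'/K) + (r + sigma^2/2)*T) / (sigma*sqrt(T)) = 0.55316272
d2 = d1 - sigma*sqrt(T) = -0.09737552
exp(-rT) = 0.91393119
N(d1) = 0.70992400; N(d2) = 0.46121409
C = S_0' * N(d1) - K * exp(-rT) * N(d2) = 86.12367310 * 0.70992400 - 81.2500 * 0.91393119 * 0.46121409 = 26.8929

Answer: Price = 26.8929


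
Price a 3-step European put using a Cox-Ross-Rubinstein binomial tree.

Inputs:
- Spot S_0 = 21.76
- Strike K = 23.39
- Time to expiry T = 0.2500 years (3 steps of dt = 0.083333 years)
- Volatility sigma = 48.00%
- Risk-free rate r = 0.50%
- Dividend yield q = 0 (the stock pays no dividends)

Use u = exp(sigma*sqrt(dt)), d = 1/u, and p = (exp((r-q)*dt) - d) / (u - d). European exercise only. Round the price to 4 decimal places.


Answer: Price = V(0,0) = 3.1338

Derivation:
dt = T/N = 0.083333
u = exp(sigma*sqrt(dt)) = 1.148623; d = 1/u = 0.870607
p = (exp((r-q)*dt) - d) / (u - d) = 0.466913
Discount per step: exp(-r*dt) = 0.999583
Stock lattice S(k, i) with i counting down-moves:
  k=0: S(0,0) = 21.7600
  k=1: S(1,0) = 24.9940; S(1,1) = 18.9444
  k=2: S(2,0) = 28.7087; S(2,1) = 21.7600; S(2,2) = 16.4932
  k=3: S(3,0) = 32.9755; S(3,1) = 24.9940; S(3,2) = 18.9444; S(3,3) = 14.3591
Terminal payoffs V(N, i) = max(K - S_T, 0):
  V(3,0) = 0.000000; V(3,1) = 0.000000; V(3,2) = 4.445581; V(3,3) = 9.030938
Backward induction: V(k, i) = exp(-r*dt) * [p * V(k+1, i) + (1-p) * V(k+1, i+1)].
  V(2,0) = exp(-r*dt) * [p*0.000000 + (1-p)*0.000000] = 0.000000
  V(2,1) = exp(-r*dt) * [p*0.000000 + (1-p)*4.445581] = 2.368893
  V(2,2) = exp(-r*dt) * [p*4.445581 + (1-p)*9.030938] = 6.887104
  V(1,0) = exp(-r*dt) * [p*0.000000 + (1-p)*2.368893] = 1.262299
  V(1,1) = exp(-r*dt) * [p*2.368893 + (1-p)*6.887104] = 4.775501
  V(0,0) = exp(-r*dt) * [p*1.262299 + (1-p)*4.775501] = 3.133834


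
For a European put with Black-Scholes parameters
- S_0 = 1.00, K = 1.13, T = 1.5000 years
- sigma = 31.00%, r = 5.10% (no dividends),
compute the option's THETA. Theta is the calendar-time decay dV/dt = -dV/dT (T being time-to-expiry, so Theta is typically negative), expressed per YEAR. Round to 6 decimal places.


d1 = 0.0694216138; d2 = -0.3102492964
phi(d1) = 0.3979821144; exp(-qT) = 1.0000000000; exp(-rT) = 0.9263529143
Theta = -S*exp(-qT)*phi(d1)*sigma/(2*sqrt(T)) + r*K*exp(-rT)*N(-d2) - q*S*exp(-qT)*N(-d1)
N(-d1) = 0.4723270126; N(-d2) = 0.6218143072; sqrt(T) = 1.2247448714
Term 1 = -1.0000 * 1.0000000000 * 0.3979821144 * 0.3100 / (2 * 1.2247448714) = -0.0503674105
Term 2 = 0.0510 * 1.1300 * 0.9263529143 * 0.6218143072 = 0.0331960035
Term 3 = 0 (no dividend yield, q = 0)
Theta = -0.0503674105 + (0.0331960035) + (0.0000000000) = -0.017171

Answer: Theta = -0.017171


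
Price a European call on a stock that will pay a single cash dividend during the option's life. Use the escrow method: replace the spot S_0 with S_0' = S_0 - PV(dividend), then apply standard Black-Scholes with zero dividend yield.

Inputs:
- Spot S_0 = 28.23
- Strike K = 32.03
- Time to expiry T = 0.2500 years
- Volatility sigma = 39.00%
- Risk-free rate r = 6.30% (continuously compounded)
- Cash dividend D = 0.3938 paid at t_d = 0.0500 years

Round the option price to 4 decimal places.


PV(D) = D * exp(-r * t_d) = 0.3938 * 0.99685496 = 0.39256148
S_0' = S_0 - PV(D) = 28.2300 - 0.39256148 = 27.83743852
d1 = (ln(S_0'/K) + (r + sigma^2/2)*T) / (sigma*sqrt(T)) = -0.54117251
d2 = d1 - sigma*sqrt(T) = -0.73617251
exp(-rT) = 0.98437338
N(d1) = 0.29419434; N(d2) = 0.23081286
C = S_0' * N(d1) - K * exp(-rT) * N(d2) = 27.83743852 * 0.29419434 - 32.0300 * 0.98437338 * 0.23081286 = 0.9122

Answer: Price = 0.9122


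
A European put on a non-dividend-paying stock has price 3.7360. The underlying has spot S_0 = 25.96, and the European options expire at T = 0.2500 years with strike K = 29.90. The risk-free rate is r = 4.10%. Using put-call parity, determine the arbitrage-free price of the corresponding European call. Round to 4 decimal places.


Answer: Call price = 0.1009

Derivation:
Put-call parity: C - P = S_0 * exp(-qT) - K * exp(-rT).
S_0 * exp(-qT) = 25.9600 * 1.00000000 = 25.96000000
K * exp(-rT) = 29.9000 * 0.98980235 = 29.59509033
C = P + S*exp(-qT) - K*exp(-rT)
C = 3.7360 + 25.96000000 - 29.59509033 = 0.1009


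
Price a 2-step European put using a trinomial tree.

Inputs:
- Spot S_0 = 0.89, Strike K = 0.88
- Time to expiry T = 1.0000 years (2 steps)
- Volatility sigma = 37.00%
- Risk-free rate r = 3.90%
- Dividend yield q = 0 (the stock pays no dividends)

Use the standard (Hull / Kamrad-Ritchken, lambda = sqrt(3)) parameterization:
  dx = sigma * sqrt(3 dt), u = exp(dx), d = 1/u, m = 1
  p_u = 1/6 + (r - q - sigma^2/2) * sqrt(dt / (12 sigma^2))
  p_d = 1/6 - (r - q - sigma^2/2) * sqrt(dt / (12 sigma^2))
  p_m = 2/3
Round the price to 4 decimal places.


dt = T/N = 0.500000; dx = sigma*sqrt(3*dt) = 0.453156
u = exp(dx) = 1.573269; d = 1/u = 0.635619
p_u = 0.150419, p_m = 0.666667, p_d = 0.182914
Discount per step: exp(-r*dt) = 0.980689
Stock lattice S(k, j) with j the centered position index:
  k=0: S(0,+0) = 0.8900
  k=1: S(1,-1) = 0.5657; S(1,+0) = 0.8900; S(1,+1) = 1.4002
  k=2: S(2,-2) = 0.3596; S(2,-1) = 0.5657; S(2,+0) = 0.8900; S(2,+1) = 1.4002; S(2,+2) = 2.2029
Terminal payoffs V(N, j) = max(K - S_T, 0):
  V(2,-2) = 0.520430; V(2,-1) = 0.314299; V(2,+0) = 0.000000; V(2,+1) = 0.000000; V(2,+2) = 0.000000
Backward induction: V(k, j) = exp(-r*dt) * [p_u * V(k+1, j+1) + p_m * V(k+1, j) + p_d * V(k+1, j-1)]
  V(1,-1) = exp(-r*dt) * [p_u*0.000000 + p_m*0.314299 + p_d*0.520430] = 0.298842
  V(1,+0) = exp(-r*dt) * [p_u*0.000000 + p_m*0.000000 + p_d*0.314299] = 0.056379
  V(1,+1) = exp(-r*dt) * [p_u*0.000000 + p_m*0.000000 + p_d*0.000000] = 0.000000
  V(0,+0) = exp(-r*dt) * [p_u*0.000000 + p_m*0.056379 + p_d*0.298842] = 0.090467

Answer: Price = V(0,0) = 0.0905


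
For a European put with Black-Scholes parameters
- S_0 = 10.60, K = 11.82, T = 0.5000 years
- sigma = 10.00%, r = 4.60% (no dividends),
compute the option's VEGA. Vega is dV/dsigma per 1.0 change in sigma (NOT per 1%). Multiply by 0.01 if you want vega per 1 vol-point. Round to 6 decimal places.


Answer: Vega = 1.490535

Derivation:
d1 = -1.1800058079; d2 = -1.2507164860
phi(d1) = 0.1988617565; exp(-qT) = 1.0000000000; exp(-rT) = 0.9772624838
Vega = S * exp(-qT) * phi(d1) * sqrt(T) = 10.6000 * 1.0000000000 * 0.1988617565 * 0.7071067812 = 1.490535


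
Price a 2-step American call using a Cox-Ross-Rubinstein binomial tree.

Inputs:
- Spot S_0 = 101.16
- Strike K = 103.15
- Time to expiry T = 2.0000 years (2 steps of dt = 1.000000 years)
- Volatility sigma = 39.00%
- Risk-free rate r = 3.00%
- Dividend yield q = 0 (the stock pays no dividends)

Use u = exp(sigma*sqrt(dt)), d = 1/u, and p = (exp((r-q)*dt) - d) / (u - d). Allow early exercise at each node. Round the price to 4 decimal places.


Answer: Price = V(0,0) = 21.6029

Derivation:
dt = T/N = 1.000000
u = exp(sigma*sqrt(dt)) = 1.476981; d = 1/u = 0.677057
p = (exp((r-q)*dt) - d) / (u - d) = 0.441789
Discount per step: exp(-r*dt) = 0.970446
Stock lattice S(k, i) with i counting down-moves:
  k=0: S(0,0) = 101.1600
  k=1: S(1,0) = 149.4114; S(1,1) = 68.4911
  k=2: S(2,0) = 220.6777; S(2,1) = 101.1600; S(2,2) = 46.3724
Terminal payoffs V(N, i) = max(S_T - K, 0):
  V(2,0) = 117.527734; V(2,1) = 0.000000; V(2,2) = 0.000000
Backward induction: V(k, i) = exp(-r*dt) * [p * V(k+1, i) + (1-p) * V(k+1, i+1)]; then take max(V_cont, immediate exercise) for American.
  V(1,0) = exp(-r*dt) * [p*117.527734 + (1-p)*0.000000] = 50.387930; exercise = 46.261377; V(1,0) = max -> 50.387930
  V(1,1) = exp(-r*dt) * [p*0.000000 + (1-p)*0.000000] = 0.000000; exercise = 0.000000; V(1,1) = max -> 0.000000
  V(0,0) = exp(-r*dt) * [p*50.387930 + (1-p)*0.000000] = 21.602930; exercise = 0.000000; V(0,0) = max -> 21.602930


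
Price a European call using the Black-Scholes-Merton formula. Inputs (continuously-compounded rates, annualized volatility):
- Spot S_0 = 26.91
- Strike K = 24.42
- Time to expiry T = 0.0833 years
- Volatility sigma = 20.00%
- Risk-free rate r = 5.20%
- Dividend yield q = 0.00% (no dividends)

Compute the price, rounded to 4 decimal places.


d1 = (ln(S/K) + (r - q + 0.5*sigma^2) * T) / (sigma * sqrt(T)) = 1.78598203
d2 = d1 - sigma * sqrt(T) = 1.72825856
exp(-rT) = 0.99567777; exp(-qT) = 1.00000000
C = S_0 * exp(-qT) * N(d1) - K * exp(-rT) * N(d2)
N(d1) = 0.96294892; N(d2) = 0.95802906
C = 26.9100 * 1.00000000 * 0.96294892 - 24.4200 * 0.99567777 * 0.95802906 = 2.6190

Answer: Price = 2.6190


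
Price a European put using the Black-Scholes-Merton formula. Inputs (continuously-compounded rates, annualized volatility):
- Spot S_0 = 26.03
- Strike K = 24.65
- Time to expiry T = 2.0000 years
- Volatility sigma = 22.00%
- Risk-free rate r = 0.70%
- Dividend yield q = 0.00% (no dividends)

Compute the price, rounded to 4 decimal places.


Answer: Price = 2.3245

Derivation:
d1 = (ln(S/K) + (r - q + 0.5*sigma^2) * T) / (sigma * sqrt(T)) = 0.37564347
d2 = d1 - sigma * sqrt(T) = 0.06451648
exp(-rT) = 0.98609754; exp(-qT) = 1.00000000
P = K * exp(-rT) * N(-d2) - S_0 * exp(-qT) * N(-d1)
N(-d1) = 0.35359099; N(-d2) = 0.47427949
P = 24.6500 * 0.98609754 * 0.47427949 - 26.0300 * 1.00000000 * 0.35359099 = 2.3245


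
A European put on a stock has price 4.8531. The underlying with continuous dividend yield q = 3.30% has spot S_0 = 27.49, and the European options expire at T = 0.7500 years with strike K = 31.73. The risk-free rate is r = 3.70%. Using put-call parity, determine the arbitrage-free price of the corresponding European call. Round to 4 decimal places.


Put-call parity: C - P = S_0 * exp(-qT) - K * exp(-rT).
S_0 * exp(-qT) = 27.4900 * 0.97555377 = 26.81797314
K * exp(-rT) = 31.7300 * 0.97263149 = 30.86159731
C = P + S*exp(-qT) - K*exp(-rT)
C = 4.8531 + 26.81797314 - 30.86159731 = 0.8095

Answer: Call price = 0.8095


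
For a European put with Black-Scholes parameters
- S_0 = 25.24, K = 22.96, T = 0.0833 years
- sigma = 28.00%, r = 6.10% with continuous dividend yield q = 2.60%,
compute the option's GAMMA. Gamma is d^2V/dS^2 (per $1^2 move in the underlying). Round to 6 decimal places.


Answer: Gamma = 0.089572

Derivation:
d1 = 1.2480354416; d2 = 1.1672225713
phi(d1) = 0.1830978142; exp(-qT) = 0.9978365437; exp(-rT) = 0.9949315880
Gamma = exp(-qT) * phi(d1) / (S * sigma * sqrt(T)) = 0.9978365437 * 0.1830978142 / (25.2400 * 0.2800 * 0.2886173938) = 0.089572


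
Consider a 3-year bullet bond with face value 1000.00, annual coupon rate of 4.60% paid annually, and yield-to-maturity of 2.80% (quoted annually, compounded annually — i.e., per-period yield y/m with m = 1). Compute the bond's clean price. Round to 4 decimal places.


Answer: Price = 1051.1114

Derivation:
Coupon per period c = face * coupon_rate / m = 46.000000
Periods per year m = 1; per-period yield y/m = 0.028000
Number of cashflows N = 3
Cashflows (t years, CF_t, discount factor 1/(1+y/m)^(m*t), PV):
  t = 1.0000: CF_t = 46.000000, DF = 0.972763, PV = 44.747082
  t = 2.0000: CF_t = 46.000000, DF = 0.946267, PV = 43.528290
  t = 3.0000: CF_t = 1046.000000, DF = 0.920493, PV = 962.836046
Price P = sum_t PV_t = 1051.111417


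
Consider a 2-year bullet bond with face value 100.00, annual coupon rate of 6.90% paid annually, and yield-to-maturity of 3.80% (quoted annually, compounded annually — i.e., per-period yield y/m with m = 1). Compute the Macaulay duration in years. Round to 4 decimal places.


Answer: Macaulay duration = 1.9372 years

Derivation:
Coupon per period c = face * coupon_rate / m = 6.900000
Periods per year m = 1; per-period yield y/m = 0.038000
Number of cashflows N = 2
Cashflows (t years, CF_t, discount factor 1/(1+y/m)^(m*t), PV):
  t = 1.0000: CF_t = 6.900000, DF = 0.963391, PV = 6.647399
  t = 2.0000: CF_t = 106.900000, DF = 0.928122, PV = 99.216293
Price P = sum_t PV_t = 105.863692
Macaulay numerator sum_t t * PV_t:
  t * PV_t at t = 1.0000: 6.647399
  t * PV_t at t = 2.0000: 198.432587
Macaulay duration D = (sum_t t * PV_t) / P = 205.079986 / 105.863692 = 1.937208


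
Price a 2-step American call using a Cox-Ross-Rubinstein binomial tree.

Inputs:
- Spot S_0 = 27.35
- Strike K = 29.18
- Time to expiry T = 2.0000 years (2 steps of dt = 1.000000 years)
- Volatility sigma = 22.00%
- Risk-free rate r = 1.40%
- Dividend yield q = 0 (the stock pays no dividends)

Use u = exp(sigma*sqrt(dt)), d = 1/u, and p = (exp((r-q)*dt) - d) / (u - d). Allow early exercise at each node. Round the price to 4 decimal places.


Answer: Price = V(0,0) = 2.9397

Derivation:
dt = T/N = 1.000000
u = exp(sigma*sqrt(dt)) = 1.246077; d = 1/u = 0.802519
p = (exp((r-q)*dt) - d) / (u - d) = 0.477006
Discount per step: exp(-r*dt) = 0.986098
Stock lattice S(k, i) with i counting down-moves:
  k=0: S(0,0) = 27.3500
  k=1: S(1,0) = 34.0802; S(1,1) = 21.9489
  k=2: S(2,0) = 42.4665; S(2,1) = 27.3500; S(2,2) = 17.6144
Terminal payoffs V(N, i) = max(S_T - K, 0):
  V(2,0) = 13.286542; V(2,1) = 0.000000; V(2,2) = 0.000000
Backward induction: V(k, i) = exp(-r*dt) * [p * V(k+1, i) + (1-p) * V(k+1, i+1)]; then take max(V_cont, immediate exercise) for American.
  V(1,0) = exp(-r*dt) * [p*13.286542 + (1-p)*0.000000] = 6.249646; exercise = 4.900199; V(1,0) = max -> 6.249646
  V(1,1) = exp(-r*dt) * [p*0.000000 + (1-p)*0.000000] = 0.000000; exercise = 0.000000; V(1,1) = max -> 0.000000
  V(0,0) = exp(-r*dt) * [p*6.249646 + (1-p)*0.000000] = 2.939672; exercise = 0.000000; V(0,0) = max -> 2.939672


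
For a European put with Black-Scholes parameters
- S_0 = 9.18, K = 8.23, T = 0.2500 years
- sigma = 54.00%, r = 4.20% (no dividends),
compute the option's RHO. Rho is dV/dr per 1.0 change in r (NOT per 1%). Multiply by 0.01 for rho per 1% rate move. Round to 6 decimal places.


d1 = 0.5784858887; d2 = 0.3084858887
phi(d1) = 0.3374757933; exp(-qT) = 1.0000000000; exp(-rT) = 0.9895549326
N(-d2) = 0.3788563181
Rho = -K*T*exp(-rT)*N(-d2) = -8.2300 * 0.2500 * 0.9895549326 * 0.3788563181 = -0.771355

Answer: Rho = -0.771355


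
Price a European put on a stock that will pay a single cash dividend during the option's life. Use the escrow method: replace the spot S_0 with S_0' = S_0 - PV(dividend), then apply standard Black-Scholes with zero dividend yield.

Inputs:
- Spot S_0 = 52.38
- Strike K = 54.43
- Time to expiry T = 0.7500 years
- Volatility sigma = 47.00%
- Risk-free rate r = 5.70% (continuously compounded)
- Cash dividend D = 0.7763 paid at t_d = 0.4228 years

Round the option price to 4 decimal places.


Answer: Price = 8.6353

Derivation:
PV(D) = D * exp(-r * t_d) = 0.7763 * 0.97618848 = 0.75781511
S_0' = S_0 - PV(D) = 52.3800 - 0.75781511 = 51.62218489
d1 = (ln(S_0'/K) + (r + sigma^2/2)*T) / (sigma*sqrt(T)) = 0.17842223
d2 = d1 - sigma*sqrt(T) = -0.22860971
exp(-rT) = 0.95815090
N(-d1) = 0.42919570; N(-d2) = 0.59041386
P = K * exp(-rT) * N(-d2) - S_0' * N(-d1) = 54.4300 * 0.95815090 * 0.59041386 - 51.62218489 * 0.42919570 = 8.6353


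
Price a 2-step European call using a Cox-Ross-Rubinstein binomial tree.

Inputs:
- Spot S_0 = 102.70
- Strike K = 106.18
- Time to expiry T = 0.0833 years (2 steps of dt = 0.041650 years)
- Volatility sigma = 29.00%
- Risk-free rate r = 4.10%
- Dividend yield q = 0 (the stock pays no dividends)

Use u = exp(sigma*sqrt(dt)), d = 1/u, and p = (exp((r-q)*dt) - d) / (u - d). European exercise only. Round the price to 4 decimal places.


Answer: Price = V(0,0) = 2.3449

Derivation:
dt = T/N = 0.041650
u = exp(sigma*sqrt(dt)) = 1.060971; d = 1/u = 0.942533
p = (exp((r-q)*dt) - d) / (u - d) = 0.499639
Discount per step: exp(-r*dt) = 0.998294
Stock lattice S(k, i) with i counting down-moves:
  k=0: S(0,0) = 102.7000
  k=1: S(1,0) = 108.9617; S(1,1) = 96.7982
  k=2: S(2,0) = 115.6051; S(2,1) = 102.7000; S(2,2) = 91.2355
Terminal payoffs V(N, i) = max(S_T - K, 0):
  V(2,0) = 9.425142; V(2,1) = 0.000000; V(2,2) = 0.000000
Backward induction: V(k, i) = exp(-r*dt) * [p * V(k+1, i) + (1-p) * V(k+1, i+1)].
  V(1,0) = exp(-r*dt) * [p*9.425142 + (1-p)*0.000000] = 4.701132
  V(1,1) = exp(-r*dt) * [p*0.000000 + (1-p)*0.000000] = 0.000000
  V(0,0) = exp(-r*dt) * [p*4.701132 + (1-p)*0.000000] = 2.344860


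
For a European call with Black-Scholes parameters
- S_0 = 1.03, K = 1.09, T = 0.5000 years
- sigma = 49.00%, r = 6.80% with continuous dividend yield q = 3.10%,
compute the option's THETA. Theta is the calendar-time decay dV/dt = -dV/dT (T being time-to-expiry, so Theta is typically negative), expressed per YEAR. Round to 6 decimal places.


Answer: Theta = -0.151224

Derivation:
d1 = 0.0632243106; d2 = -0.2832580122
phi(d1) = 0.3981457280; exp(-qT) = 0.9846195068; exp(-rT) = 0.9665715046
Theta = -S*exp(-qT)*phi(d1)*sigma/(2*sqrt(T)) - r*K*exp(-rT)*N(d2) + q*S*exp(-qT)*N(d1)
N(d1) = 0.5252060568; N(d2) = 0.3884895306; sqrt(T) = 0.7071067812
Term 1 = -1.0300 * 0.9846195068 * 0.3981457280 * 0.4900 / (2 * 0.7071067812) = -0.1399035719
Term 2 = -0.0680 * 1.0900 * 0.9665715046 * 0.3884895306 = -0.0278322757
Term 3 = 0.0310 * 1.0300 * 0.9846195068 * 0.5252060568 = 0.0165119011
Theta = -0.1399035719 + (-0.0278322757) + (0.0165119011) = -0.151224


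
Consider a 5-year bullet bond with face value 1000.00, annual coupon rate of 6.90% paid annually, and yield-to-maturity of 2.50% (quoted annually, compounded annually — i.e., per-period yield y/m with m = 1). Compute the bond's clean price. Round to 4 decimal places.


Coupon per period c = face * coupon_rate / m = 69.000000
Periods per year m = 1; per-period yield y/m = 0.025000
Number of cashflows N = 5
Cashflows (t years, CF_t, discount factor 1/(1+y/m)^(m*t), PV):
  t = 1.0000: CF_t = 69.000000, DF = 0.975610, PV = 67.317073
  t = 2.0000: CF_t = 69.000000, DF = 0.951814, PV = 65.675193
  t = 3.0000: CF_t = 69.000000, DF = 0.928599, PV = 64.073359
  t = 4.0000: CF_t = 69.000000, DF = 0.905951, PV = 62.510594
  t = 5.0000: CF_t = 1069.000000, DF = 0.883854, PV = 944.840233
Price P = sum_t PV_t = 1204.416454

Answer: Price = 1204.4165
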